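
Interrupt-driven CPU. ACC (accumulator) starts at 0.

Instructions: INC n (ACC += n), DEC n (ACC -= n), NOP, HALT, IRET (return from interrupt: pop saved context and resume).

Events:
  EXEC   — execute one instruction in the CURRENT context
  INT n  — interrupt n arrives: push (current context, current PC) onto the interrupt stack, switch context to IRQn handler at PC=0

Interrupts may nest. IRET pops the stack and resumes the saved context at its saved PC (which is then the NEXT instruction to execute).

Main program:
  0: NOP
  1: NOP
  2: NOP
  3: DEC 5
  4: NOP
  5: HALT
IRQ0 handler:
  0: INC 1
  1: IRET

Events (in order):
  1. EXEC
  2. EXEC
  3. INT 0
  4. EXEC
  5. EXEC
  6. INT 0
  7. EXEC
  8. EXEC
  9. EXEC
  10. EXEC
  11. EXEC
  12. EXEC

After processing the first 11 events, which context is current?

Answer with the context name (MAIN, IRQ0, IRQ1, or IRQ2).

Answer: MAIN

Derivation:
Event 1 (EXEC): [MAIN] PC=0: NOP
Event 2 (EXEC): [MAIN] PC=1: NOP
Event 3 (INT 0): INT 0 arrives: push (MAIN, PC=2), enter IRQ0 at PC=0 (depth now 1)
Event 4 (EXEC): [IRQ0] PC=0: INC 1 -> ACC=1
Event 5 (EXEC): [IRQ0] PC=1: IRET -> resume MAIN at PC=2 (depth now 0)
Event 6 (INT 0): INT 0 arrives: push (MAIN, PC=2), enter IRQ0 at PC=0 (depth now 1)
Event 7 (EXEC): [IRQ0] PC=0: INC 1 -> ACC=2
Event 8 (EXEC): [IRQ0] PC=1: IRET -> resume MAIN at PC=2 (depth now 0)
Event 9 (EXEC): [MAIN] PC=2: NOP
Event 10 (EXEC): [MAIN] PC=3: DEC 5 -> ACC=-3
Event 11 (EXEC): [MAIN] PC=4: NOP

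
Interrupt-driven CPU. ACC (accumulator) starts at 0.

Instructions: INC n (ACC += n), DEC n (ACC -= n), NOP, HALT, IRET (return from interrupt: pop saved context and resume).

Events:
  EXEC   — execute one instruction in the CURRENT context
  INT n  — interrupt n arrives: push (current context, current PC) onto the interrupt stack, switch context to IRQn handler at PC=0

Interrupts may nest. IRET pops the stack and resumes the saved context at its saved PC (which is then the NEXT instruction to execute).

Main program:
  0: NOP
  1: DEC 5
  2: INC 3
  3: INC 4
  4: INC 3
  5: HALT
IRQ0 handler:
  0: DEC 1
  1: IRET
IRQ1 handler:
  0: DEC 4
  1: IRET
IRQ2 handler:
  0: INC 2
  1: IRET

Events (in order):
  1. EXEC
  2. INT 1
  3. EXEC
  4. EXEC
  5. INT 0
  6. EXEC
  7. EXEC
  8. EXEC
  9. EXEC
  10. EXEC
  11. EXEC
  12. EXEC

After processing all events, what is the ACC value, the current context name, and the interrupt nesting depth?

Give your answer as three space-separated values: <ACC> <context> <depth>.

Answer: 0 MAIN 0

Derivation:
Event 1 (EXEC): [MAIN] PC=0: NOP
Event 2 (INT 1): INT 1 arrives: push (MAIN, PC=1), enter IRQ1 at PC=0 (depth now 1)
Event 3 (EXEC): [IRQ1] PC=0: DEC 4 -> ACC=-4
Event 4 (EXEC): [IRQ1] PC=1: IRET -> resume MAIN at PC=1 (depth now 0)
Event 5 (INT 0): INT 0 arrives: push (MAIN, PC=1), enter IRQ0 at PC=0 (depth now 1)
Event 6 (EXEC): [IRQ0] PC=0: DEC 1 -> ACC=-5
Event 7 (EXEC): [IRQ0] PC=1: IRET -> resume MAIN at PC=1 (depth now 0)
Event 8 (EXEC): [MAIN] PC=1: DEC 5 -> ACC=-10
Event 9 (EXEC): [MAIN] PC=2: INC 3 -> ACC=-7
Event 10 (EXEC): [MAIN] PC=3: INC 4 -> ACC=-3
Event 11 (EXEC): [MAIN] PC=4: INC 3 -> ACC=0
Event 12 (EXEC): [MAIN] PC=5: HALT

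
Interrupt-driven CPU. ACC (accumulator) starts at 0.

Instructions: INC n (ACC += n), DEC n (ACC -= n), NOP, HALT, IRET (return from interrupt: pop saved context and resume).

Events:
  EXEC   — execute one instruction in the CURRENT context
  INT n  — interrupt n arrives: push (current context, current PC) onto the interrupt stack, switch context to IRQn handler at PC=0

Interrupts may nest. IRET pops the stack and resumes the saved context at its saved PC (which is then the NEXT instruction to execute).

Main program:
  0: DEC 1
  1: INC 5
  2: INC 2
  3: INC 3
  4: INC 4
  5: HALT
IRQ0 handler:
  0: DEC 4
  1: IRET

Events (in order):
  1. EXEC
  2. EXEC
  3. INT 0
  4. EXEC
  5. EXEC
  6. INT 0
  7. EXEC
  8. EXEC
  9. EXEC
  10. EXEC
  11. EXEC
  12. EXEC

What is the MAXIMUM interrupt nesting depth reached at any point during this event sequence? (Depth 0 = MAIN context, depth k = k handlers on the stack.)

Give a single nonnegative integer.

Answer: 1

Derivation:
Event 1 (EXEC): [MAIN] PC=0: DEC 1 -> ACC=-1 [depth=0]
Event 2 (EXEC): [MAIN] PC=1: INC 5 -> ACC=4 [depth=0]
Event 3 (INT 0): INT 0 arrives: push (MAIN, PC=2), enter IRQ0 at PC=0 (depth now 1) [depth=1]
Event 4 (EXEC): [IRQ0] PC=0: DEC 4 -> ACC=0 [depth=1]
Event 5 (EXEC): [IRQ0] PC=1: IRET -> resume MAIN at PC=2 (depth now 0) [depth=0]
Event 6 (INT 0): INT 0 arrives: push (MAIN, PC=2), enter IRQ0 at PC=0 (depth now 1) [depth=1]
Event 7 (EXEC): [IRQ0] PC=0: DEC 4 -> ACC=-4 [depth=1]
Event 8 (EXEC): [IRQ0] PC=1: IRET -> resume MAIN at PC=2 (depth now 0) [depth=0]
Event 9 (EXEC): [MAIN] PC=2: INC 2 -> ACC=-2 [depth=0]
Event 10 (EXEC): [MAIN] PC=3: INC 3 -> ACC=1 [depth=0]
Event 11 (EXEC): [MAIN] PC=4: INC 4 -> ACC=5 [depth=0]
Event 12 (EXEC): [MAIN] PC=5: HALT [depth=0]
Max depth observed: 1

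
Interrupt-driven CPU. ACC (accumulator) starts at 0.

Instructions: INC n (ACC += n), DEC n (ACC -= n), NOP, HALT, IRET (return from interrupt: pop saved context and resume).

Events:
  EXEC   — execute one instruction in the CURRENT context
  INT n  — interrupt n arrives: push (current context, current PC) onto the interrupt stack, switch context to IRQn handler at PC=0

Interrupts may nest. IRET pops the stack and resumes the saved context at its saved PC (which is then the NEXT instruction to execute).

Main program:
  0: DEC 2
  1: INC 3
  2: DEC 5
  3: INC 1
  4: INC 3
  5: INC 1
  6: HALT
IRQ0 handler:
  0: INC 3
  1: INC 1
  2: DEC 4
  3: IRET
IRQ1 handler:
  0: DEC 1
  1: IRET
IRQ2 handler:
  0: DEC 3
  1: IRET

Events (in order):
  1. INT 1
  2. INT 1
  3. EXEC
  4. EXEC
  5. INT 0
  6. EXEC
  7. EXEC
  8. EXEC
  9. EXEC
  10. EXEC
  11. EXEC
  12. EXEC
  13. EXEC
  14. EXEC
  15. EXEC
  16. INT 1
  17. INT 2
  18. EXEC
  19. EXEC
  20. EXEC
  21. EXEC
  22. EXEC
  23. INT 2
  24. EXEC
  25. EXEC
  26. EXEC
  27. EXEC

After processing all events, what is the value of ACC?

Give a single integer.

Event 1 (INT 1): INT 1 arrives: push (MAIN, PC=0), enter IRQ1 at PC=0 (depth now 1)
Event 2 (INT 1): INT 1 arrives: push (IRQ1, PC=0), enter IRQ1 at PC=0 (depth now 2)
Event 3 (EXEC): [IRQ1] PC=0: DEC 1 -> ACC=-1
Event 4 (EXEC): [IRQ1] PC=1: IRET -> resume IRQ1 at PC=0 (depth now 1)
Event 5 (INT 0): INT 0 arrives: push (IRQ1, PC=0), enter IRQ0 at PC=0 (depth now 2)
Event 6 (EXEC): [IRQ0] PC=0: INC 3 -> ACC=2
Event 7 (EXEC): [IRQ0] PC=1: INC 1 -> ACC=3
Event 8 (EXEC): [IRQ0] PC=2: DEC 4 -> ACC=-1
Event 9 (EXEC): [IRQ0] PC=3: IRET -> resume IRQ1 at PC=0 (depth now 1)
Event 10 (EXEC): [IRQ1] PC=0: DEC 1 -> ACC=-2
Event 11 (EXEC): [IRQ1] PC=1: IRET -> resume MAIN at PC=0 (depth now 0)
Event 12 (EXEC): [MAIN] PC=0: DEC 2 -> ACC=-4
Event 13 (EXEC): [MAIN] PC=1: INC 3 -> ACC=-1
Event 14 (EXEC): [MAIN] PC=2: DEC 5 -> ACC=-6
Event 15 (EXEC): [MAIN] PC=3: INC 1 -> ACC=-5
Event 16 (INT 1): INT 1 arrives: push (MAIN, PC=4), enter IRQ1 at PC=0 (depth now 1)
Event 17 (INT 2): INT 2 arrives: push (IRQ1, PC=0), enter IRQ2 at PC=0 (depth now 2)
Event 18 (EXEC): [IRQ2] PC=0: DEC 3 -> ACC=-8
Event 19 (EXEC): [IRQ2] PC=1: IRET -> resume IRQ1 at PC=0 (depth now 1)
Event 20 (EXEC): [IRQ1] PC=0: DEC 1 -> ACC=-9
Event 21 (EXEC): [IRQ1] PC=1: IRET -> resume MAIN at PC=4 (depth now 0)
Event 22 (EXEC): [MAIN] PC=4: INC 3 -> ACC=-6
Event 23 (INT 2): INT 2 arrives: push (MAIN, PC=5), enter IRQ2 at PC=0 (depth now 1)
Event 24 (EXEC): [IRQ2] PC=0: DEC 3 -> ACC=-9
Event 25 (EXEC): [IRQ2] PC=1: IRET -> resume MAIN at PC=5 (depth now 0)
Event 26 (EXEC): [MAIN] PC=5: INC 1 -> ACC=-8
Event 27 (EXEC): [MAIN] PC=6: HALT

Answer: -8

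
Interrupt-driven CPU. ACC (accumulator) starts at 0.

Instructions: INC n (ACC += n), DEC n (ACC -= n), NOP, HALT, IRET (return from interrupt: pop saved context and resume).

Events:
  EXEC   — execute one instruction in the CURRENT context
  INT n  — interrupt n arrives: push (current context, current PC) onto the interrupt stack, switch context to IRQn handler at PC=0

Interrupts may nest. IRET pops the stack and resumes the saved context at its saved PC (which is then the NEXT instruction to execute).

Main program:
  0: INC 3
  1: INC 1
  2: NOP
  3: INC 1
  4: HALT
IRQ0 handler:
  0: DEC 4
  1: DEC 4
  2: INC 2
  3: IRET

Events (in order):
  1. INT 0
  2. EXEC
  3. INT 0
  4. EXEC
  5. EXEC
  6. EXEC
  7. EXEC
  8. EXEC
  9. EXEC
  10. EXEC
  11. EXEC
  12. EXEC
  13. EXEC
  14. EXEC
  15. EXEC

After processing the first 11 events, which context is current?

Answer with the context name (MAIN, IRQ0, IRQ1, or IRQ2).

Event 1 (INT 0): INT 0 arrives: push (MAIN, PC=0), enter IRQ0 at PC=0 (depth now 1)
Event 2 (EXEC): [IRQ0] PC=0: DEC 4 -> ACC=-4
Event 3 (INT 0): INT 0 arrives: push (IRQ0, PC=1), enter IRQ0 at PC=0 (depth now 2)
Event 4 (EXEC): [IRQ0] PC=0: DEC 4 -> ACC=-8
Event 5 (EXEC): [IRQ0] PC=1: DEC 4 -> ACC=-12
Event 6 (EXEC): [IRQ0] PC=2: INC 2 -> ACC=-10
Event 7 (EXEC): [IRQ0] PC=3: IRET -> resume IRQ0 at PC=1 (depth now 1)
Event 8 (EXEC): [IRQ0] PC=1: DEC 4 -> ACC=-14
Event 9 (EXEC): [IRQ0] PC=2: INC 2 -> ACC=-12
Event 10 (EXEC): [IRQ0] PC=3: IRET -> resume MAIN at PC=0 (depth now 0)
Event 11 (EXEC): [MAIN] PC=0: INC 3 -> ACC=-9

Answer: MAIN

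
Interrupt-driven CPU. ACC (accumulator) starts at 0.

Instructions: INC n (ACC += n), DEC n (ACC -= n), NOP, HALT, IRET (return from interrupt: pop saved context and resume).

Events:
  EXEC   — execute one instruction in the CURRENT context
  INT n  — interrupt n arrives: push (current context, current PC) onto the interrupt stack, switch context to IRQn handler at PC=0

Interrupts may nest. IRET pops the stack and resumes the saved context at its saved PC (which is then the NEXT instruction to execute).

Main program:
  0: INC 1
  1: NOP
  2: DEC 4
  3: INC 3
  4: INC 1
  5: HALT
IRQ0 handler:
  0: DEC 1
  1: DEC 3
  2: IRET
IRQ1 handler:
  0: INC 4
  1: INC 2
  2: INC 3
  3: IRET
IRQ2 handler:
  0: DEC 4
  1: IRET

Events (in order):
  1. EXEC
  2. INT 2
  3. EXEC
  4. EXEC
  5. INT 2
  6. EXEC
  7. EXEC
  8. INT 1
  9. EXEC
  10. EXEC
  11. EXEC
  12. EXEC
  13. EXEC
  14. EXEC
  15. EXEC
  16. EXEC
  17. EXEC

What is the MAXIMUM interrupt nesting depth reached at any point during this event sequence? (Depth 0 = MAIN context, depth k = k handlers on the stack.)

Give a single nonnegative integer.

Event 1 (EXEC): [MAIN] PC=0: INC 1 -> ACC=1 [depth=0]
Event 2 (INT 2): INT 2 arrives: push (MAIN, PC=1), enter IRQ2 at PC=0 (depth now 1) [depth=1]
Event 3 (EXEC): [IRQ2] PC=0: DEC 4 -> ACC=-3 [depth=1]
Event 4 (EXEC): [IRQ2] PC=1: IRET -> resume MAIN at PC=1 (depth now 0) [depth=0]
Event 5 (INT 2): INT 2 arrives: push (MAIN, PC=1), enter IRQ2 at PC=0 (depth now 1) [depth=1]
Event 6 (EXEC): [IRQ2] PC=0: DEC 4 -> ACC=-7 [depth=1]
Event 7 (EXEC): [IRQ2] PC=1: IRET -> resume MAIN at PC=1 (depth now 0) [depth=0]
Event 8 (INT 1): INT 1 arrives: push (MAIN, PC=1), enter IRQ1 at PC=0 (depth now 1) [depth=1]
Event 9 (EXEC): [IRQ1] PC=0: INC 4 -> ACC=-3 [depth=1]
Event 10 (EXEC): [IRQ1] PC=1: INC 2 -> ACC=-1 [depth=1]
Event 11 (EXEC): [IRQ1] PC=2: INC 3 -> ACC=2 [depth=1]
Event 12 (EXEC): [IRQ1] PC=3: IRET -> resume MAIN at PC=1 (depth now 0) [depth=0]
Event 13 (EXEC): [MAIN] PC=1: NOP [depth=0]
Event 14 (EXEC): [MAIN] PC=2: DEC 4 -> ACC=-2 [depth=0]
Event 15 (EXEC): [MAIN] PC=3: INC 3 -> ACC=1 [depth=0]
Event 16 (EXEC): [MAIN] PC=4: INC 1 -> ACC=2 [depth=0]
Event 17 (EXEC): [MAIN] PC=5: HALT [depth=0]
Max depth observed: 1

Answer: 1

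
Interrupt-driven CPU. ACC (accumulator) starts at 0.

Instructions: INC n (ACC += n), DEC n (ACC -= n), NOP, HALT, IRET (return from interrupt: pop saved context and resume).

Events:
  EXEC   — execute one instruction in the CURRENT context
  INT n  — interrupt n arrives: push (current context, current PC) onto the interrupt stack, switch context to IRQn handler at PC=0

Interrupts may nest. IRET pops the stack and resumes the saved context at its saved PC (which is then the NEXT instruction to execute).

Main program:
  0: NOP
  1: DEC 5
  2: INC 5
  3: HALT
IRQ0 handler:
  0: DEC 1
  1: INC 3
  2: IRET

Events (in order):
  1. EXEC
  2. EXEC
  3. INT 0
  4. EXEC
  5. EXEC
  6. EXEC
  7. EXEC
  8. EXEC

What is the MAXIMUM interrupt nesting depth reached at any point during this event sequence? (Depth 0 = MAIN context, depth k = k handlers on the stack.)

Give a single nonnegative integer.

Answer: 1

Derivation:
Event 1 (EXEC): [MAIN] PC=0: NOP [depth=0]
Event 2 (EXEC): [MAIN] PC=1: DEC 5 -> ACC=-5 [depth=0]
Event 3 (INT 0): INT 0 arrives: push (MAIN, PC=2), enter IRQ0 at PC=0 (depth now 1) [depth=1]
Event 4 (EXEC): [IRQ0] PC=0: DEC 1 -> ACC=-6 [depth=1]
Event 5 (EXEC): [IRQ0] PC=1: INC 3 -> ACC=-3 [depth=1]
Event 6 (EXEC): [IRQ0] PC=2: IRET -> resume MAIN at PC=2 (depth now 0) [depth=0]
Event 7 (EXEC): [MAIN] PC=2: INC 5 -> ACC=2 [depth=0]
Event 8 (EXEC): [MAIN] PC=3: HALT [depth=0]
Max depth observed: 1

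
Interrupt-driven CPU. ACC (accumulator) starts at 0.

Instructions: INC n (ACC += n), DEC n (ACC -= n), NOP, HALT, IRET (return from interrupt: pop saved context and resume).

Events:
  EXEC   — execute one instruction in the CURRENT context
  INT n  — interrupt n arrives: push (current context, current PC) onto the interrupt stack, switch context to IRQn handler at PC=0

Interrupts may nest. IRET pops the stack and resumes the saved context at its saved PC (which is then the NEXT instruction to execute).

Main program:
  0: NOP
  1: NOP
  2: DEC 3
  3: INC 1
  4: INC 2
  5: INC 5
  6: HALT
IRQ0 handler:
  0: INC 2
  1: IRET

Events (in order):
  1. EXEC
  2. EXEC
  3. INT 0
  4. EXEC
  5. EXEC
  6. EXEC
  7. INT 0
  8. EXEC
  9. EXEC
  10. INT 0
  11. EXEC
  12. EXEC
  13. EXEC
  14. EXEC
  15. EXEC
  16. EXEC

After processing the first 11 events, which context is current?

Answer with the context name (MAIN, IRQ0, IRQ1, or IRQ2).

Answer: IRQ0

Derivation:
Event 1 (EXEC): [MAIN] PC=0: NOP
Event 2 (EXEC): [MAIN] PC=1: NOP
Event 3 (INT 0): INT 0 arrives: push (MAIN, PC=2), enter IRQ0 at PC=0 (depth now 1)
Event 4 (EXEC): [IRQ0] PC=0: INC 2 -> ACC=2
Event 5 (EXEC): [IRQ0] PC=1: IRET -> resume MAIN at PC=2 (depth now 0)
Event 6 (EXEC): [MAIN] PC=2: DEC 3 -> ACC=-1
Event 7 (INT 0): INT 0 arrives: push (MAIN, PC=3), enter IRQ0 at PC=0 (depth now 1)
Event 8 (EXEC): [IRQ0] PC=0: INC 2 -> ACC=1
Event 9 (EXEC): [IRQ0] PC=1: IRET -> resume MAIN at PC=3 (depth now 0)
Event 10 (INT 0): INT 0 arrives: push (MAIN, PC=3), enter IRQ0 at PC=0 (depth now 1)
Event 11 (EXEC): [IRQ0] PC=0: INC 2 -> ACC=3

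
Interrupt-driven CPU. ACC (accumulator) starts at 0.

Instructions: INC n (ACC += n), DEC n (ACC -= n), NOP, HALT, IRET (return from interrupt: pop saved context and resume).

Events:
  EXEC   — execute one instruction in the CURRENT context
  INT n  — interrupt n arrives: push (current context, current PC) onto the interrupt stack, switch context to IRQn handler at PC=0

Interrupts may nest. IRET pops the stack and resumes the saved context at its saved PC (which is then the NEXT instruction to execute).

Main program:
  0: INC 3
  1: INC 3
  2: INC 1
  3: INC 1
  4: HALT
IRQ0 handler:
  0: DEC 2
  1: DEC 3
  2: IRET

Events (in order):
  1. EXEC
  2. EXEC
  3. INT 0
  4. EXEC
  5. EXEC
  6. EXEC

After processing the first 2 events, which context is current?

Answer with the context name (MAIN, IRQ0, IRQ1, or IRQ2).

Event 1 (EXEC): [MAIN] PC=0: INC 3 -> ACC=3
Event 2 (EXEC): [MAIN] PC=1: INC 3 -> ACC=6

Answer: MAIN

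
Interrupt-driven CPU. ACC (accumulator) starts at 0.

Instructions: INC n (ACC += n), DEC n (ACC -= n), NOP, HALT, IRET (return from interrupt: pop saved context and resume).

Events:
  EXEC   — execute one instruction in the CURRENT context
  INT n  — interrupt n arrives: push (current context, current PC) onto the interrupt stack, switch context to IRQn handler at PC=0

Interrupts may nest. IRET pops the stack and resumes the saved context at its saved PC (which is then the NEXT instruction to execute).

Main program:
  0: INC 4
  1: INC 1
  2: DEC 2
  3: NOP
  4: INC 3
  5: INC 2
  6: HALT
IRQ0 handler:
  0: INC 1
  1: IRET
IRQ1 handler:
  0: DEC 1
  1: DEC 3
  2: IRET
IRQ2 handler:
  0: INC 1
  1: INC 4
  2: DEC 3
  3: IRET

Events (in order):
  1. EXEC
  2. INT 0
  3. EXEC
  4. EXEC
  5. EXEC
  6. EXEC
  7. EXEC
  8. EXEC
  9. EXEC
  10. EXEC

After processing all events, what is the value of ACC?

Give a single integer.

Answer: 9

Derivation:
Event 1 (EXEC): [MAIN] PC=0: INC 4 -> ACC=4
Event 2 (INT 0): INT 0 arrives: push (MAIN, PC=1), enter IRQ0 at PC=0 (depth now 1)
Event 3 (EXEC): [IRQ0] PC=0: INC 1 -> ACC=5
Event 4 (EXEC): [IRQ0] PC=1: IRET -> resume MAIN at PC=1 (depth now 0)
Event 5 (EXEC): [MAIN] PC=1: INC 1 -> ACC=6
Event 6 (EXEC): [MAIN] PC=2: DEC 2 -> ACC=4
Event 7 (EXEC): [MAIN] PC=3: NOP
Event 8 (EXEC): [MAIN] PC=4: INC 3 -> ACC=7
Event 9 (EXEC): [MAIN] PC=5: INC 2 -> ACC=9
Event 10 (EXEC): [MAIN] PC=6: HALT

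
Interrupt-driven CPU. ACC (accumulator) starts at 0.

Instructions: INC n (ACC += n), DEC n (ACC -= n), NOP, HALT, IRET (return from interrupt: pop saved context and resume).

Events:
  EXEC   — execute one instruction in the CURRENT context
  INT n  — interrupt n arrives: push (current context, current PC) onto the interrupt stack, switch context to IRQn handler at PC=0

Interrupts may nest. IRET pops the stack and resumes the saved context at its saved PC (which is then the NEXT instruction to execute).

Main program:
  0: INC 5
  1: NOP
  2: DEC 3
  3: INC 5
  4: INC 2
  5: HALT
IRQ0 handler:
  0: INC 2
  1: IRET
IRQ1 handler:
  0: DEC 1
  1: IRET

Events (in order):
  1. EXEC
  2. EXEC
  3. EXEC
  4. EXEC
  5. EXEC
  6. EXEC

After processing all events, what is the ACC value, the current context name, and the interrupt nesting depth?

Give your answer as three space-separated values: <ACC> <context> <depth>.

Event 1 (EXEC): [MAIN] PC=0: INC 5 -> ACC=5
Event 2 (EXEC): [MAIN] PC=1: NOP
Event 3 (EXEC): [MAIN] PC=2: DEC 3 -> ACC=2
Event 4 (EXEC): [MAIN] PC=3: INC 5 -> ACC=7
Event 5 (EXEC): [MAIN] PC=4: INC 2 -> ACC=9
Event 6 (EXEC): [MAIN] PC=5: HALT

Answer: 9 MAIN 0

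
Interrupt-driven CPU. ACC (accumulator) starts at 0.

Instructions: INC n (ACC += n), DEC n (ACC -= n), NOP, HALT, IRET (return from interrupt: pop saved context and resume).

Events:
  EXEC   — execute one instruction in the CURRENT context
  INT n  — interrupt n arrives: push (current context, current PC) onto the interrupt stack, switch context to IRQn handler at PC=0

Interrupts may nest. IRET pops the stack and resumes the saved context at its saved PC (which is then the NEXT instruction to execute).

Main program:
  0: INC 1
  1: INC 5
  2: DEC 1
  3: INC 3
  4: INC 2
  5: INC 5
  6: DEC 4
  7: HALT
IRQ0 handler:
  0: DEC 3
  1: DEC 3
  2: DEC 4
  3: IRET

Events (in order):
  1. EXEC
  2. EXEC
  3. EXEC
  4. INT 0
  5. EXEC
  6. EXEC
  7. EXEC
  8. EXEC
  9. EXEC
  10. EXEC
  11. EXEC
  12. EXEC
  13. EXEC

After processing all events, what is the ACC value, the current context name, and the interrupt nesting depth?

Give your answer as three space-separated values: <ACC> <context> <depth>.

Event 1 (EXEC): [MAIN] PC=0: INC 1 -> ACC=1
Event 2 (EXEC): [MAIN] PC=1: INC 5 -> ACC=6
Event 3 (EXEC): [MAIN] PC=2: DEC 1 -> ACC=5
Event 4 (INT 0): INT 0 arrives: push (MAIN, PC=3), enter IRQ0 at PC=0 (depth now 1)
Event 5 (EXEC): [IRQ0] PC=0: DEC 3 -> ACC=2
Event 6 (EXEC): [IRQ0] PC=1: DEC 3 -> ACC=-1
Event 7 (EXEC): [IRQ0] PC=2: DEC 4 -> ACC=-5
Event 8 (EXEC): [IRQ0] PC=3: IRET -> resume MAIN at PC=3 (depth now 0)
Event 9 (EXEC): [MAIN] PC=3: INC 3 -> ACC=-2
Event 10 (EXEC): [MAIN] PC=4: INC 2 -> ACC=0
Event 11 (EXEC): [MAIN] PC=5: INC 5 -> ACC=5
Event 12 (EXEC): [MAIN] PC=6: DEC 4 -> ACC=1
Event 13 (EXEC): [MAIN] PC=7: HALT

Answer: 1 MAIN 0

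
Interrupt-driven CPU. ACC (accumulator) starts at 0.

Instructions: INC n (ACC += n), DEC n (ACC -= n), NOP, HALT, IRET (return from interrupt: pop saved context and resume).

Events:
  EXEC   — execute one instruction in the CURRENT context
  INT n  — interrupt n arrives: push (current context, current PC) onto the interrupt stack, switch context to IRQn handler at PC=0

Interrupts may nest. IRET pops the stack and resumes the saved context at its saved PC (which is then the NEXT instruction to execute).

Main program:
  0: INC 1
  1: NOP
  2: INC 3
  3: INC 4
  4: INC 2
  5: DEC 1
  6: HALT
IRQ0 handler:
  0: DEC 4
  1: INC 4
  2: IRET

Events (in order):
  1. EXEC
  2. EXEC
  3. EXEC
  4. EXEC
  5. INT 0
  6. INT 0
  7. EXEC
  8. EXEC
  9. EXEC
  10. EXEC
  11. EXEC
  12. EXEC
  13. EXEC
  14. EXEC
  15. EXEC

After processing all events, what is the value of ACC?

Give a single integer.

Answer: 9

Derivation:
Event 1 (EXEC): [MAIN] PC=0: INC 1 -> ACC=1
Event 2 (EXEC): [MAIN] PC=1: NOP
Event 3 (EXEC): [MAIN] PC=2: INC 3 -> ACC=4
Event 4 (EXEC): [MAIN] PC=3: INC 4 -> ACC=8
Event 5 (INT 0): INT 0 arrives: push (MAIN, PC=4), enter IRQ0 at PC=0 (depth now 1)
Event 6 (INT 0): INT 0 arrives: push (IRQ0, PC=0), enter IRQ0 at PC=0 (depth now 2)
Event 7 (EXEC): [IRQ0] PC=0: DEC 4 -> ACC=4
Event 8 (EXEC): [IRQ0] PC=1: INC 4 -> ACC=8
Event 9 (EXEC): [IRQ0] PC=2: IRET -> resume IRQ0 at PC=0 (depth now 1)
Event 10 (EXEC): [IRQ0] PC=0: DEC 4 -> ACC=4
Event 11 (EXEC): [IRQ0] PC=1: INC 4 -> ACC=8
Event 12 (EXEC): [IRQ0] PC=2: IRET -> resume MAIN at PC=4 (depth now 0)
Event 13 (EXEC): [MAIN] PC=4: INC 2 -> ACC=10
Event 14 (EXEC): [MAIN] PC=5: DEC 1 -> ACC=9
Event 15 (EXEC): [MAIN] PC=6: HALT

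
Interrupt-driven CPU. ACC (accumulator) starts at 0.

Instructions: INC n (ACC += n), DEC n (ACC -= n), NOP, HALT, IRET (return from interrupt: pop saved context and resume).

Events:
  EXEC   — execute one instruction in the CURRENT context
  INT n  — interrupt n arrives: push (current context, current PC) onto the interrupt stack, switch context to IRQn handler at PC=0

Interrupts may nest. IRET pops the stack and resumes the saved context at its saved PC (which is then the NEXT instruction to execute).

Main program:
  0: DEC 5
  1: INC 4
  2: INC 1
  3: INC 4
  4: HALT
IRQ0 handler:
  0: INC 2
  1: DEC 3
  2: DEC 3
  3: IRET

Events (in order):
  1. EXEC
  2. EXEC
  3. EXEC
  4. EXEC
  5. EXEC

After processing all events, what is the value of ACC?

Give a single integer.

Answer: 4

Derivation:
Event 1 (EXEC): [MAIN] PC=0: DEC 5 -> ACC=-5
Event 2 (EXEC): [MAIN] PC=1: INC 4 -> ACC=-1
Event 3 (EXEC): [MAIN] PC=2: INC 1 -> ACC=0
Event 4 (EXEC): [MAIN] PC=3: INC 4 -> ACC=4
Event 5 (EXEC): [MAIN] PC=4: HALT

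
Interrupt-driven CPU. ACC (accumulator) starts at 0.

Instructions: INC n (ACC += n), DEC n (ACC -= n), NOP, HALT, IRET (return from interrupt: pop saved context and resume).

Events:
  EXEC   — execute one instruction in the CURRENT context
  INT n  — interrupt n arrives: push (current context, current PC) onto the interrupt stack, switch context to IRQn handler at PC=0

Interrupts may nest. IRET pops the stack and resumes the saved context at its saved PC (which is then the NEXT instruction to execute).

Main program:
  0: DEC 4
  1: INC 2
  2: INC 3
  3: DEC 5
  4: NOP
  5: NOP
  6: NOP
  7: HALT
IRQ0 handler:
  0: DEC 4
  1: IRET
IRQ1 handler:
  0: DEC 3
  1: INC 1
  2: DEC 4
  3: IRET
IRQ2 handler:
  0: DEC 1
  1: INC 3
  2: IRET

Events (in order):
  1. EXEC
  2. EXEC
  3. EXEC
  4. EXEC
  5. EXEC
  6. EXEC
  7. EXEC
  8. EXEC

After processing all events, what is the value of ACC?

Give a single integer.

Answer: -4

Derivation:
Event 1 (EXEC): [MAIN] PC=0: DEC 4 -> ACC=-4
Event 2 (EXEC): [MAIN] PC=1: INC 2 -> ACC=-2
Event 3 (EXEC): [MAIN] PC=2: INC 3 -> ACC=1
Event 4 (EXEC): [MAIN] PC=3: DEC 5 -> ACC=-4
Event 5 (EXEC): [MAIN] PC=4: NOP
Event 6 (EXEC): [MAIN] PC=5: NOP
Event 7 (EXEC): [MAIN] PC=6: NOP
Event 8 (EXEC): [MAIN] PC=7: HALT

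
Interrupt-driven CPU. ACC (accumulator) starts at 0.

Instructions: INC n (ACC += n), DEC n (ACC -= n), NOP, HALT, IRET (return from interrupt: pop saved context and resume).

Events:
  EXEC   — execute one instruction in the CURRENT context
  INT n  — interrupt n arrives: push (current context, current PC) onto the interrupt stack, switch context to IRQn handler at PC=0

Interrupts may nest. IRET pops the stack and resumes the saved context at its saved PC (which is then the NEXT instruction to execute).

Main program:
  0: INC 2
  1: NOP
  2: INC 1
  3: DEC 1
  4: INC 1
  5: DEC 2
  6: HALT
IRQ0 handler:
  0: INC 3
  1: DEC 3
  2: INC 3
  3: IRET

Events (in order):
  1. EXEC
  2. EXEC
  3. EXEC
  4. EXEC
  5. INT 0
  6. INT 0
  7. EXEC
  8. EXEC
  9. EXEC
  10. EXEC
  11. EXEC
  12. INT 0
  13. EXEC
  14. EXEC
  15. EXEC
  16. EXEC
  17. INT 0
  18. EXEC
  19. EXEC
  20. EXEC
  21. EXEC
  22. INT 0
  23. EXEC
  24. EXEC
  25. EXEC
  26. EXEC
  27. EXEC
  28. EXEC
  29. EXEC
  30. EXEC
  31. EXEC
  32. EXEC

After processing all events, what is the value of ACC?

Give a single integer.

Answer: 16

Derivation:
Event 1 (EXEC): [MAIN] PC=0: INC 2 -> ACC=2
Event 2 (EXEC): [MAIN] PC=1: NOP
Event 3 (EXEC): [MAIN] PC=2: INC 1 -> ACC=3
Event 4 (EXEC): [MAIN] PC=3: DEC 1 -> ACC=2
Event 5 (INT 0): INT 0 arrives: push (MAIN, PC=4), enter IRQ0 at PC=0 (depth now 1)
Event 6 (INT 0): INT 0 arrives: push (IRQ0, PC=0), enter IRQ0 at PC=0 (depth now 2)
Event 7 (EXEC): [IRQ0] PC=0: INC 3 -> ACC=5
Event 8 (EXEC): [IRQ0] PC=1: DEC 3 -> ACC=2
Event 9 (EXEC): [IRQ0] PC=2: INC 3 -> ACC=5
Event 10 (EXEC): [IRQ0] PC=3: IRET -> resume IRQ0 at PC=0 (depth now 1)
Event 11 (EXEC): [IRQ0] PC=0: INC 3 -> ACC=8
Event 12 (INT 0): INT 0 arrives: push (IRQ0, PC=1), enter IRQ0 at PC=0 (depth now 2)
Event 13 (EXEC): [IRQ0] PC=0: INC 3 -> ACC=11
Event 14 (EXEC): [IRQ0] PC=1: DEC 3 -> ACC=8
Event 15 (EXEC): [IRQ0] PC=2: INC 3 -> ACC=11
Event 16 (EXEC): [IRQ0] PC=3: IRET -> resume IRQ0 at PC=1 (depth now 1)
Event 17 (INT 0): INT 0 arrives: push (IRQ0, PC=1), enter IRQ0 at PC=0 (depth now 2)
Event 18 (EXEC): [IRQ0] PC=0: INC 3 -> ACC=14
Event 19 (EXEC): [IRQ0] PC=1: DEC 3 -> ACC=11
Event 20 (EXEC): [IRQ0] PC=2: INC 3 -> ACC=14
Event 21 (EXEC): [IRQ0] PC=3: IRET -> resume IRQ0 at PC=1 (depth now 1)
Event 22 (INT 0): INT 0 arrives: push (IRQ0, PC=1), enter IRQ0 at PC=0 (depth now 2)
Event 23 (EXEC): [IRQ0] PC=0: INC 3 -> ACC=17
Event 24 (EXEC): [IRQ0] PC=1: DEC 3 -> ACC=14
Event 25 (EXEC): [IRQ0] PC=2: INC 3 -> ACC=17
Event 26 (EXEC): [IRQ0] PC=3: IRET -> resume IRQ0 at PC=1 (depth now 1)
Event 27 (EXEC): [IRQ0] PC=1: DEC 3 -> ACC=14
Event 28 (EXEC): [IRQ0] PC=2: INC 3 -> ACC=17
Event 29 (EXEC): [IRQ0] PC=3: IRET -> resume MAIN at PC=4 (depth now 0)
Event 30 (EXEC): [MAIN] PC=4: INC 1 -> ACC=18
Event 31 (EXEC): [MAIN] PC=5: DEC 2 -> ACC=16
Event 32 (EXEC): [MAIN] PC=6: HALT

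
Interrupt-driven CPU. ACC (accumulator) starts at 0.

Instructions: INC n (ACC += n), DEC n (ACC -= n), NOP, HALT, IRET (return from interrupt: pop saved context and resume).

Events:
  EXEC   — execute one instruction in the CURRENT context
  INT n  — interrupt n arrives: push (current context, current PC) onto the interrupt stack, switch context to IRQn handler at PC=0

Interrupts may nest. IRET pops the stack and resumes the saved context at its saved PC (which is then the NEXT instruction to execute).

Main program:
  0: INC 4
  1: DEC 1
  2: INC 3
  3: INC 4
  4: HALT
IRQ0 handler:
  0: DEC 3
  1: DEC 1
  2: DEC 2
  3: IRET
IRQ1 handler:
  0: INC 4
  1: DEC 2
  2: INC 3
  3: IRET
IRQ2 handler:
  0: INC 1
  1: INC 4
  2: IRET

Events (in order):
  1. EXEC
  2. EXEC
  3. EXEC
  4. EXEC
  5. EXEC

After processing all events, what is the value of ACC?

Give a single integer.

Event 1 (EXEC): [MAIN] PC=0: INC 4 -> ACC=4
Event 2 (EXEC): [MAIN] PC=1: DEC 1 -> ACC=3
Event 3 (EXEC): [MAIN] PC=2: INC 3 -> ACC=6
Event 4 (EXEC): [MAIN] PC=3: INC 4 -> ACC=10
Event 5 (EXEC): [MAIN] PC=4: HALT

Answer: 10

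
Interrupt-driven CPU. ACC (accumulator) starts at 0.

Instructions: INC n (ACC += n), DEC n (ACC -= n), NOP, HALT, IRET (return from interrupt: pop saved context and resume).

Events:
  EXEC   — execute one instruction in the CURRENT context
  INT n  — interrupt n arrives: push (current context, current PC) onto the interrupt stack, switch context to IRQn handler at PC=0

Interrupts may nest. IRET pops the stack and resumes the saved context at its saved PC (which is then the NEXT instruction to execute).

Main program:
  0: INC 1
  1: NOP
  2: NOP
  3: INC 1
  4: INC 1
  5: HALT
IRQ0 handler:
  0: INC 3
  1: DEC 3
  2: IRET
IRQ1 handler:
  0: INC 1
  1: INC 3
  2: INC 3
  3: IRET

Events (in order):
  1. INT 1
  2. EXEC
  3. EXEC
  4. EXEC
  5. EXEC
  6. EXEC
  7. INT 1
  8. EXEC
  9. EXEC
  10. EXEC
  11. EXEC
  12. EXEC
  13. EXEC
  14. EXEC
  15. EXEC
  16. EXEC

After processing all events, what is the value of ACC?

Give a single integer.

Answer: 17

Derivation:
Event 1 (INT 1): INT 1 arrives: push (MAIN, PC=0), enter IRQ1 at PC=0 (depth now 1)
Event 2 (EXEC): [IRQ1] PC=0: INC 1 -> ACC=1
Event 3 (EXEC): [IRQ1] PC=1: INC 3 -> ACC=4
Event 4 (EXEC): [IRQ1] PC=2: INC 3 -> ACC=7
Event 5 (EXEC): [IRQ1] PC=3: IRET -> resume MAIN at PC=0 (depth now 0)
Event 6 (EXEC): [MAIN] PC=0: INC 1 -> ACC=8
Event 7 (INT 1): INT 1 arrives: push (MAIN, PC=1), enter IRQ1 at PC=0 (depth now 1)
Event 8 (EXEC): [IRQ1] PC=0: INC 1 -> ACC=9
Event 9 (EXEC): [IRQ1] PC=1: INC 3 -> ACC=12
Event 10 (EXEC): [IRQ1] PC=2: INC 3 -> ACC=15
Event 11 (EXEC): [IRQ1] PC=3: IRET -> resume MAIN at PC=1 (depth now 0)
Event 12 (EXEC): [MAIN] PC=1: NOP
Event 13 (EXEC): [MAIN] PC=2: NOP
Event 14 (EXEC): [MAIN] PC=3: INC 1 -> ACC=16
Event 15 (EXEC): [MAIN] PC=4: INC 1 -> ACC=17
Event 16 (EXEC): [MAIN] PC=5: HALT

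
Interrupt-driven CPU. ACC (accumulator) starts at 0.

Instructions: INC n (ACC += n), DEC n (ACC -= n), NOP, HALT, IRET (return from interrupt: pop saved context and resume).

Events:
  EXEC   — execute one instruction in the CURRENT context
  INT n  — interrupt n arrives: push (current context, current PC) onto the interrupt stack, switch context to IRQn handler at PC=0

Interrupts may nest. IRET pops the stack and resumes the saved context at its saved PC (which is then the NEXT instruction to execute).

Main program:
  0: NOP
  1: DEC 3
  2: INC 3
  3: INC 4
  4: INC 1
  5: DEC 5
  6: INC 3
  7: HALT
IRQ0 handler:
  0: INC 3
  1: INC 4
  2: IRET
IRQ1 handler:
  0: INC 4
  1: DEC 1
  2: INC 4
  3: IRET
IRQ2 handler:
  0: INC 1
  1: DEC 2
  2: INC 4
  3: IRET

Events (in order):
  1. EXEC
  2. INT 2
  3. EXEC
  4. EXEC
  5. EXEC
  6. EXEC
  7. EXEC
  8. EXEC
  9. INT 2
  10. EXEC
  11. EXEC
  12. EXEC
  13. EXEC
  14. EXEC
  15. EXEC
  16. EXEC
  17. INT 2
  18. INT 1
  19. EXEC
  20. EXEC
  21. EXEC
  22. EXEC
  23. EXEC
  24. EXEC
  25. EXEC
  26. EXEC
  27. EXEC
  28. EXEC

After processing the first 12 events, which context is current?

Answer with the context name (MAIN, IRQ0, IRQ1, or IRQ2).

Answer: IRQ2

Derivation:
Event 1 (EXEC): [MAIN] PC=0: NOP
Event 2 (INT 2): INT 2 arrives: push (MAIN, PC=1), enter IRQ2 at PC=0 (depth now 1)
Event 3 (EXEC): [IRQ2] PC=0: INC 1 -> ACC=1
Event 4 (EXEC): [IRQ2] PC=1: DEC 2 -> ACC=-1
Event 5 (EXEC): [IRQ2] PC=2: INC 4 -> ACC=3
Event 6 (EXEC): [IRQ2] PC=3: IRET -> resume MAIN at PC=1 (depth now 0)
Event 7 (EXEC): [MAIN] PC=1: DEC 3 -> ACC=0
Event 8 (EXEC): [MAIN] PC=2: INC 3 -> ACC=3
Event 9 (INT 2): INT 2 arrives: push (MAIN, PC=3), enter IRQ2 at PC=0 (depth now 1)
Event 10 (EXEC): [IRQ2] PC=0: INC 1 -> ACC=4
Event 11 (EXEC): [IRQ2] PC=1: DEC 2 -> ACC=2
Event 12 (EXEC): [IRQ2] PC=2: INC 4 -> ACC=6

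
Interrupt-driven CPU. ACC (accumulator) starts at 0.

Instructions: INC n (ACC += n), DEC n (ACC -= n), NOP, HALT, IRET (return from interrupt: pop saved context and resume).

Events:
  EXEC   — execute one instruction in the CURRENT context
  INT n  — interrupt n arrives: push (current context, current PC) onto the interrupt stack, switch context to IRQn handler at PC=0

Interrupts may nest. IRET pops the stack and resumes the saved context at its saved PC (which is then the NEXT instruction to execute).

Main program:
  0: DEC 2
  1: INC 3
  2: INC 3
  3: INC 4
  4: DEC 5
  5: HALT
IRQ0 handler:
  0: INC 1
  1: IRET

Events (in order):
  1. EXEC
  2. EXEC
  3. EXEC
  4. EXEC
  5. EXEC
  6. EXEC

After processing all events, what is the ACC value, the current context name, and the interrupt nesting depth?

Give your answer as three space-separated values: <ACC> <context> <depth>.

Event 1 (EXEC): [MAIN] PC=0: DEC 2 -> ACC=-2
Event 2 (EXEC): [MAIN] PC=1: INC 3 -> ACC=1
Event 3 (EXEC): [MAIN] PC=2: INC 3 -> ACC=4
Event 4 (EXEC): [MAIN] PC=3: INC 4 -> ACC=8
Event 5 (EXEC): [MAIN] PC=4: DEC 5 -> ACC=3
Event 6 (EXEC): [MAIN] PC=5: HALT

Answer: 3 MAIN 0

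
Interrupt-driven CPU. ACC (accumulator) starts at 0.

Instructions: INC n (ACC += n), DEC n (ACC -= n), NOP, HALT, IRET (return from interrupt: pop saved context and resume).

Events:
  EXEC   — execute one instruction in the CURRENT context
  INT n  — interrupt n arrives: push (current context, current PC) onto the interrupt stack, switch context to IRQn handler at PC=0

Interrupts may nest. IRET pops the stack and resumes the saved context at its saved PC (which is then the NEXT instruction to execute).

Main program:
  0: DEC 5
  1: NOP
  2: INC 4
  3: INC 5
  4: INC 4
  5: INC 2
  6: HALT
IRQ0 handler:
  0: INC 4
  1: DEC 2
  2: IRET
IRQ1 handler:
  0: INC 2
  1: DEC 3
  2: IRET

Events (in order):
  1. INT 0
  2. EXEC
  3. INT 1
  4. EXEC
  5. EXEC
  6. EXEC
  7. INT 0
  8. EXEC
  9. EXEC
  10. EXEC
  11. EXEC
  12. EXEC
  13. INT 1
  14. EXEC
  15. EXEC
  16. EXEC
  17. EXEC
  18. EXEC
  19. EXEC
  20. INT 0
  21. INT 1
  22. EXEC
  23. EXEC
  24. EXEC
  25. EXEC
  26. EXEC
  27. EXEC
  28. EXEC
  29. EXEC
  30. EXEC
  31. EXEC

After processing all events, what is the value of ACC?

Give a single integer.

Event 1 (INT 0): INT 0 arrives: push (MAIN, PC=0), enter IRQ0 at PC=0 (depth now 1)
Event 2 (EXEC): [IRQ0] PC=0: INC 4 -> ACC=4
Event 3 (INT 1): INT 1 arrives: push (IRQ0, PC=1), enter IRQ1 at PC=0 (depth now 2)
Event 4 (EXEC): [IRQ1] PC=0: INC 2 -> ACC=6
Event 5 (EXEC): [IRQ1] PC=1: DEC 3 -> ACC=3
Event 6 (EXEC): [IRQ1] PC=2: IRET -> resume IRQ0 at PC=1 (depth now 1)
Event 7 (INT 0): INT 0 arrives: push (IRQ0, PC=1), enter IRQ0 at PC=0 (depth now 2)
Event 8 (EXEC): [IRQ0] PC=0: INC 4 -> ACC=7
Event 9 (EXEC): [IRQ0] PC=1: DEC 2 -> ACC=5
Event 10 (EXEC): [IRQ0] PC=2: IRET -> resume IRQ0 at PC=1 (depth now 1)
Event 11 (EXEC): [IRQ0] PC=1: DEC 2 -> ACC=3
Event 12 (EXEC): [IRQ0] PC=2: IRET -> resume MAIN at PC=0 (depth now 0)
Event 13 (INT 1): INT 1 arrives: push (MAIN, PC=0), enter IRQ1 at PC=0 (depth now 1)
Event 14 (EXEC): [IRQ1] PC=0: INC 2 -> ACC=5
Event 15 (EXEC): [IRQ1] PC=1: DEC 3 -> ACC=2
Event 16 (EXEC): [IRQ1] PC=2: IRET -> resume MAIN at PC=0 (depth now 0)
Event 17 (EXEC): [MAIN] PC=0: DEC 5 -> ACC=-3
Event 18 (EXEC): [MAIN] PC=1: NOP
Event 19 (EXEC): [MAIN] PC=2: INC 4 -> ACC=1
Event 20 (INT 0): INT 0 arrives: push (MAIN, PC=3), enter IRQ0 at PC=0 (depth now 1)
Event 21 (INT 1): INT 1 arrives: push (IRQ0, PC=0), enter IRQ1 at PC=0 (depth now 2)
Event 22 (EXEC): [IRQ1] PC=0: INC 2 -> ACC=3
Event 23 (EXEC): [IRQ1] PC=1: DEC 3 -> ACC=0
Event 24 (EXEC): [IRQ1] PC=2: IRET -> resume IRQ0 at PC=0 (depth now 1)
Event 25 (EXEC): [IRQ0] PC=0: INC 4 -> ACC=4
Event 26 (EXEC): [IRQ0] PC=1: DEC 2 -> ACC=2
Event 27 (EXEC): [IRQ0] PC=2: IRET -> resume MAIN at PC=3 (depth now 0)
Event 28 (EXEC): [MAIN] PC=3: INC 5 -> ACC=7
Event 29 (EXEC): [MAIN] PC=4: INC 4 -> ACC=11
Event 30 (EXEC): [MAIN] PC=5: INC 2 -> ACC=13
Event 31 (EXEC): [MAIN] PC=6: HALT

Answer: 13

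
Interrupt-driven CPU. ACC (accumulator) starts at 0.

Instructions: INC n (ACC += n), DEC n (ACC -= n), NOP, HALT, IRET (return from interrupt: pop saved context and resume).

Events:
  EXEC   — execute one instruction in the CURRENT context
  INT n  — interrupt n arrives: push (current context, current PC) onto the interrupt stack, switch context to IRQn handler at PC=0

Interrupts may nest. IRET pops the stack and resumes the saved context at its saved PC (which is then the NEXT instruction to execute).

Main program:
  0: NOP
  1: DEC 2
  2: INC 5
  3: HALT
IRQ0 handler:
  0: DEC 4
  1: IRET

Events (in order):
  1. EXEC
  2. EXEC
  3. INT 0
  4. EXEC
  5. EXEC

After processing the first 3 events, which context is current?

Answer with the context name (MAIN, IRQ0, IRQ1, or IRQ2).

Event 1 (EXEC): [MAIN] PC=0: NOP
Event 2 (EXEC): [MAIN] PC=1: DEC 2 -> ACC=-2
Event 3 (INT 0): INT 0 arrives: push (MAIN, PC=2), enter IRQ0 at PC=0 (depth now 1)

Answer: IRQ0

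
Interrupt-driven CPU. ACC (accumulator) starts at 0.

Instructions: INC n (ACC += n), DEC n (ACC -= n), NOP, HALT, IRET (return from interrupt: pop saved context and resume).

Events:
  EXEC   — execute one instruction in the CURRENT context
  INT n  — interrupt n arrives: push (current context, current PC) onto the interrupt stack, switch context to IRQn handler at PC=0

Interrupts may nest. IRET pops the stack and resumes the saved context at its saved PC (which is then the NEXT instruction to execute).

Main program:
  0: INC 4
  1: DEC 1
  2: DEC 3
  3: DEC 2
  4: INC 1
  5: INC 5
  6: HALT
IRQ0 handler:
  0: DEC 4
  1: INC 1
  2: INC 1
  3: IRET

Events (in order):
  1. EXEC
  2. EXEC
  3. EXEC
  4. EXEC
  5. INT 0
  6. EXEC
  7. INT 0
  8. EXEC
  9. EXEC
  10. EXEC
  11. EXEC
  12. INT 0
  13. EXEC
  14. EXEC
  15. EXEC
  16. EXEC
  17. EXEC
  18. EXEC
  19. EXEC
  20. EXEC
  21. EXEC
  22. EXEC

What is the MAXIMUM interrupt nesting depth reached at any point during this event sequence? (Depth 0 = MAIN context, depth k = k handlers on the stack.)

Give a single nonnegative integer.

Answer: 2

Derivation:
Event 1 (EXEC): [MAIN] PC=0: INC 4 -> ACC=4 [depth=0]
Event 2 (EXEC): [MAIN] PC=1: DEC 1 -> ACC=3 [depth=0]
Event 3 (EXEC): [MAIN] PC=2: DEC 3 -> ACC=0 [depth=0]
Event 4 (EXEC): [MAIN] PC=3: DEC 2 -> ACC=-2 [depth=0]
Event 5 (INT 0): INT 0 arrives: push (MAIN, PC=4), enter IRQ0 at PC=0 (depth now 1) [depth=1]
Event 6 (EXEC): [IRQ0] PC=0: DEC 4 -> ACC=-6 [depth=1]
Event 7 (INT 0): INT 0 arrives: push (IRQ0, PC=1), enter IRQ0 at PC=0 (depth now 2) [depth=2]
Event 8 (EXEC): [IRQ0] PC=0: DEC 4 -> ACC=-10 [depth=2]
Event 9 (EXEC): [IRQ0] PC=1: INC 1 -> ACC=-9 [depth=2]
Event 10 (EXEC): [IRQ0] PC=2: INC 1 -> ACC=-8 [depth=2]
Event 11 (EXEC): [IRQ0] PC=3: IRET -> resume IRQ0 at PC=1 (depth now 1) [depth=1]
Event 12 (INT 0): INT 0 arrives: push (IRQ0, PC=1), enter IRQ0 at PC=0 (depth now 2) [depth=2]
Event 13 (EXEC): [IRQ0] PC=0: DEC 4 -> ACC=-12 [depth=2]
Event 14 (EXEC): [IRQ0] PC=1: INC 1 -> ACC=-11 [depth=2]
Event 15 (EXEC): [IRQ0] PC=2: INC 1 -> ACC=-10 [depth=2]
Event 16 (EXEC): [IRQ0] PC=3: IRET -> resume IRQ0 at PC=1 (depth now 1) [depth=1]
Event 17 (EXEC): [IRQ0] PC=1: INC 1 -> ACC=-9 [depth=1]
Event 18 (EXEC): [IRQ0] PC=2: INC 1 -> ACC=-8 [depth=1]
Event 19 (EXEC): [IRQ0] PC=3: IRET -> resume MAIN at PC=4 (depth now 0) [depth=0]
Event 20 (EXEC): [MAIN] PC=4: INC 1 -> ACC=-7 [depth=0]
Event 21 (EXEC): [MAIN] PC=5: INC 5 -> ACC=-2 [depth=0]
Event 22 (EXEC): [MAIN] PC=6: HALT [depth=0]
Max depth observed: 2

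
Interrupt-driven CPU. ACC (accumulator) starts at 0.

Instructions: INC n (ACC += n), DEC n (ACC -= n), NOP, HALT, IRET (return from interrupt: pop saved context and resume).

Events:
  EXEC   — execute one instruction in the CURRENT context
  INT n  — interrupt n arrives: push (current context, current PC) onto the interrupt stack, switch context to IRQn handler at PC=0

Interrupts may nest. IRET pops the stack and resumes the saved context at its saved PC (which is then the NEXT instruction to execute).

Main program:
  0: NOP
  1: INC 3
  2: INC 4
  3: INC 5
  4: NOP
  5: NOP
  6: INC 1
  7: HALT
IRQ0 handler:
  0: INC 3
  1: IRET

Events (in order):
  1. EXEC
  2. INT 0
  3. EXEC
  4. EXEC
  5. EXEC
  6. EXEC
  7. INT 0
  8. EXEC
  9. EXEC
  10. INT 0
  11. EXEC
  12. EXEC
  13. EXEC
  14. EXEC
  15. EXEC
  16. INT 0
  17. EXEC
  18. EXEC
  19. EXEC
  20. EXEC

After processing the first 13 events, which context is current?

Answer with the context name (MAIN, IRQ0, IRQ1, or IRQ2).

Event 1 (EXEC): [MAIN] PC=0: NOP
Event 2 (INT 0): INT 0 arrives: push (MAIN, PC=1), enter IRQ0 at PC=0 (depth now 1)
Event 3 (EXEC): [IRQ0] PC=0: INC 3 -> ACC=3
Event 4 (EXEC): [IRQ0] PC=1: IRET -> resume MAIN at PC=1 (depth now 0)
Event 5 (EXEC): [MAIN] PC=1: INC 3 -> ACC=6
Event 6 (EXEC): [MAIN] PC=2: INC 4 -> ACC=10
Event 7 (INT 0): INT 0 arrives: push (MAIN, PC=3), enter IRQ0 at PC=0 (depth now 1)
Event 8 (EXEC): [IRQ0] PC=0: INC 3 -> ACC=13
Event 9 (EXEC): [IRQ0] PC=1: IRET -> resume MAIN at PC=3 (depth now 0)
Event 10 (INT 0): INT 0 arrives: push (MAIN, PC=3), enter IRQ0 at PC=0 (depth now 1)
Event 11 (EXEC): [IRQ0] PC=0: INC 3 -> ACC=16
Event 12 (EXEC): [IRQ0] PC=1: IRET -> resume MAIN at PC=3 (depth now 0)
Event 13 (EXEC): [MAIN] PC=3: INC 5 -> ACC=21

Answer: MAIN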